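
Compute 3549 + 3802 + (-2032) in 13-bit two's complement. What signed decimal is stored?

-2873

3549 + 3802 = 7351 → wraps to -841 (1110010110111)
-841 + (-2032) = -2873 (1010011000111)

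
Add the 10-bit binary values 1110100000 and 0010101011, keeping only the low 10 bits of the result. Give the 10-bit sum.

  1110100000
+ 0010101011
= 0001001011  (discard carry-out 1)

0001001011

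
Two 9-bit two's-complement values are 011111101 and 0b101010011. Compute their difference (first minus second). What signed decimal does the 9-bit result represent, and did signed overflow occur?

011111101 = 253 (signed)
0b101010011 → 101010011 = -173 (signed)
Subtract via negate-and-add: invert 101010011 + 1 = 010101101 (i.e. 173).
  011111101
+ 010101101
= 110101010
Result 110101010: MSB = 1 → 426 − 512 = -86.
Both addends (after negating the subtrahend) are non-negative but the stored result is negative: signed overflow. The true value 253 − (-173) = 426 lies outside [-256, 255].

-86; overflow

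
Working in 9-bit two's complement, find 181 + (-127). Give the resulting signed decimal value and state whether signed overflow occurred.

54; no overflow

181 → 010110101
-127 → 110000001
  010110101
+ 110000001
= 000110110  (discard carry-out 1)
Result 000110110: MSB = 0 → value 54.
Addends have opposite signs, so signed overflow cannot occur.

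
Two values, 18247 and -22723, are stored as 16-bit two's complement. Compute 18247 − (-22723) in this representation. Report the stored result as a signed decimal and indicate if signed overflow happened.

-24566; overflow

18247 → 0100011101000111
-22723 → 1010011100111101
Subtract via negate-and-add: invert 1010011100111101 + 1 = 0101100011000011 (i.e. 22723).
  0100011101000111
+ 0101100011000011
= 1010000000001010
Result 1010000000001010: MSB = 1 → 40970 − 65536 = -24566.
Both addends (after negating the subtrahend) are non-negative but the stored result is negative: signed overflow. The true value 18247 − (-22723) = 40970 lies outside [-32768, 32767].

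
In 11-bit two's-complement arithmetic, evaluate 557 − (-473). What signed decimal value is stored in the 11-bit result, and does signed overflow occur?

-1018; overflow

557 → 01000101101
-473 → 11000100111
Subtract via negate-and-add: invert 11000100111 + 1 = 00111011001 (i.e. 473).
  01000101101
+ 00111011001
= 10000000110
Result 10000000110: MSB = 1 → 1030 − 2048 = -1018.
Both addends (after negating the subtrahend) are non-negative but the stored result is negative: signed overflow. The true value 557 − (-473) = 1030 lies outside [-1024, 1023].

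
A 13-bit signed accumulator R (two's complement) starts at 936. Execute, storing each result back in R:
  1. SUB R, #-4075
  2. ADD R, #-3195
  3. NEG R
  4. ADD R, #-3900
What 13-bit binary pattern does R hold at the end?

0100110101100

Start: R = 936 = 0001110101000.
R = 936 − (-4075) = 5011; wraps to -3181 = 1001110010011
R = -3181 + (-3195) = -6376; wraps to 1816 = 0011100011000
R = −(1816) = -1816 = 1100011101000
R = -1816 + (-3900) = -5716; wraps to 2476 = 0100110101100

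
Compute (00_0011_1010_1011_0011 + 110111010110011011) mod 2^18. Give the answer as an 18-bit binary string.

  000011101010110011
+ 110111010110011011
= 111011000001001110

111011000001001110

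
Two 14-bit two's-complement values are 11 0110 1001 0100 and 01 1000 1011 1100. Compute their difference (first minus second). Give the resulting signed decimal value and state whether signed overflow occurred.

7640; overflow

11 0110 1001 0100 → 11011010010100 = -2412 (signed)
01 1000 1011 1100 → 01100010111100 = 6332 (signed)
Subtract via negate-and-add: invert 01100010111100 + 1 = 10011101000100 (i.e. -6332).
  11011010010100
+ 10011101000100
= 01110111011000  (discard carry-out 1)
Result 01110111011000: MSB = 0 → value 7640.
Both addends (after negating the subtrahend) are negative but the stored result is non-negative: signed overflow. The true value -2412 − 6332 = -8744 lies outside [-8192, 8191].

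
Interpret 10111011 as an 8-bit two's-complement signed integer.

-69

MSB is 1, so the value is negative.
Unsigned reading: 187. Subtract 2^8 = 256: 187 − 256 = -69.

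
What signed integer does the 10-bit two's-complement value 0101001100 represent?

332

MSB is 0, so the value is non-negative: 0101001100 = 332.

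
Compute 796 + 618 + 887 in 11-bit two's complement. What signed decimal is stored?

253

796 + 618 = 1414 → wraps to -634 (10110000110)
-634 + 887 = 253 (00011111101)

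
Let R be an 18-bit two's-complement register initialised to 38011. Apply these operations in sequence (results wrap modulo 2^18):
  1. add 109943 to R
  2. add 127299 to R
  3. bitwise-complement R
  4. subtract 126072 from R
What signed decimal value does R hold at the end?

122962

Start: R = 38011 = 001001010001111011.
R = 38011 + 109943 = 147954; wraps to -114190 = 100100000111110010
R = -114190 + 127299 = 13109 = 000011001100110101
R = NOT 000011001100110101 = 111100110011001010 = -13110
R = -13110 − 126072 = -139182; wraps to 122962 = 011110000001010010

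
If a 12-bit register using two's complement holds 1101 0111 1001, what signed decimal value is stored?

-647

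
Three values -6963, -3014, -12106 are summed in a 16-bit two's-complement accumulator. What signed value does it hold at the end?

-22083

-6963 + (-3014) = -9977 (1101100100000111)
-9977 + (-12106) = -22083 (1010100110111101)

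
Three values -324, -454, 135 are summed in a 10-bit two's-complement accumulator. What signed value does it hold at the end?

-324 + (-454) = -778 → wraps to 246 (0011110110)
246 + 135 = 381 (0101111101)

381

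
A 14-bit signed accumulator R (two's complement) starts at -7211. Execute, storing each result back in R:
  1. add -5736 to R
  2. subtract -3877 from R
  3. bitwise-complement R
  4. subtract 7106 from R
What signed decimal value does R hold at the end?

Start: R = -7211 = 10001111010101.
R = -7211 + (-5736) = -12947; wraps to 3437 = 00110101101101
R = 3437 − (-3877) = 7314 = 01110010010010
R = NOT 01110010010010 = 10001101101101 = -7315
R = -7315 − 7106 = -14421; wraps to 1963 = 00011110101011

1963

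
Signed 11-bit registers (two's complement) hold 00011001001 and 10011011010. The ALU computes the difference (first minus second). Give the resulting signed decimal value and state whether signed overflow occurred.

00011001001 = 201 (signed)
10011011010 = -806 (signed)
Subtract via negate-and-add: invert 10011011010 + 1 = 01100100110 (i.e. 806).
  00011001001
+ 01100100110
= 01111101111
Result 01111101111: MSB = 0 → value 1007.
Both addends (after negating the subtrahend) are non-negative and so is the stored result: no signed overflow.

1007; no overflow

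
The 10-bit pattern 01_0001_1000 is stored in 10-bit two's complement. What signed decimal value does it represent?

280

MSB is 0, so the value is non-negative: 0100011000 = 280.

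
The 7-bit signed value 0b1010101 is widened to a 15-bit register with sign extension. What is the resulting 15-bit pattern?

MSB of 1010101 is 1; replicate it into the new high bits.
11111111|1010101 → 111111111010101 (still -43).

111111111010101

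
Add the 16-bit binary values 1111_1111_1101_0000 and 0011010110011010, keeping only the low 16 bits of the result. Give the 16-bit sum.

0011010101101010

  1111111111010000
+ 0011010110011010
= 0011010101101010  (discard carry-out 1)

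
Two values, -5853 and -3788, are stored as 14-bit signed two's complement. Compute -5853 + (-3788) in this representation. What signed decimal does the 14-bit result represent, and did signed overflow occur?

-5853 → 10100100100011
-3788 → 11000100110100
  10100100100011
+ 11000100110100
= 01101001010111  (discard carry-out 1)
Result 01101001010111: MSB = 0 → value 6743.
Both addends are negative but the stored result is non-negative: signed overflow. The true value -5853 + (-3788) = -9641 lies outside [-8192, 8191].

6743; overflow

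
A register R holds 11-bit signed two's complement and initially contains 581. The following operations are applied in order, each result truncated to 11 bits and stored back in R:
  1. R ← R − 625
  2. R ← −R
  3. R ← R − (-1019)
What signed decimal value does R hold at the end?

Start: R = 581 = 01001000101.
R = 581 − 625 = -44 = 11111010100
R = −(-44) = 44 = 00000101100
R = 44 − (-1019) = 1063; wraps to -985 = 10000100111

-985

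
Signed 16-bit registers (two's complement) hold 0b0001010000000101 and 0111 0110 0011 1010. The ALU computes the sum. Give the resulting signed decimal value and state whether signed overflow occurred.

0b0001010000000101 → 0001010000000101 = 5125 (signed)
0111 0110 0011 1010 → 0111011000111010 = 30266 (signed)
  0001010000000101
+ 0111011000111010
= 1000101000111111
Result 1000101000111111: MSB = 1 → 35391 − 65536 = -30145.
Both addends are non-negative but the stored result is negative: signed overflow. The true value 5125 + 30266 = 35391 lies outside [-32768, 32767].

-30145; overflow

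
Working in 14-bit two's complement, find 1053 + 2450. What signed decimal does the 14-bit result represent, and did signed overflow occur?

3503; no overflow

1053 → 00010000011101
2450 → 00100110010010
  00010000011101
+ 00100110010010
= 00110110101111
Result 00110110101111: MSB = 0 → value 3503.
Both addends are non-negative and so is the stored result: no signed overflow.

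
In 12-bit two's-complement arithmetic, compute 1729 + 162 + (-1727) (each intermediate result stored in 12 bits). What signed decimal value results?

1729 + 162 = 1891 (011101100011)
1891 + (-1727) = 164 (000010100100)

164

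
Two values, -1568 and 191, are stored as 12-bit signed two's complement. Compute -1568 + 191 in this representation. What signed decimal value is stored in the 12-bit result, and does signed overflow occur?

-1377; no overflow

-1568 → 100111100000
191 → 000010111111
  100111100000
+ 000010111111
= 101010011111
Result 101010011111: MSB = 1 → 2719 − 4096 = -1377.
Addends have opposite signs, so signed overflow cannot occur.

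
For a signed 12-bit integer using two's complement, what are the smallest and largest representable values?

Minimum: −2^11 = -2048.
Maximum: 2^11 − 1 = 2047.

min = -2048, max = 2047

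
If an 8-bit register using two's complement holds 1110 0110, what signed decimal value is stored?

MSB is 1, so the value is negative.
Invert: 00011001. Add 1: 00011010 = 26. So the value is −26.

-26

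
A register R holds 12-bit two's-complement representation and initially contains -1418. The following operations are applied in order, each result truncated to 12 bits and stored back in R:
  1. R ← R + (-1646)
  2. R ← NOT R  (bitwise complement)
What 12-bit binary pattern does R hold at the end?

Start: R = -1418 = 101001110110.
R = -1418 + (-1646) = -3064; wraps to 1032 = 010000001000
R = NOT 010000001000 = 101111110111 = -1033

101111110111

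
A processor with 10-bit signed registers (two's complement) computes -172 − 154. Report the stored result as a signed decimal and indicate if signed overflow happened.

-326; no overflow

-172 → 1101010100
154 → 0010011010
Subtract via negate-and-add: invert 0010011010 + 1 = 1101100110 (i.e. -154).
  1101010100
+ 1101100110
= 1010111010  (discard carry-out 1)
Result 1010111010: MSB = 1 → 698 − 1024 = -326.
Both addends (after negating the subtrahend) are negative and so is the stored result: no signed overflow.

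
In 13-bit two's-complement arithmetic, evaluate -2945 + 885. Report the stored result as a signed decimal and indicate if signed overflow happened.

-2945 → 1010001111111
885 → 0001101110101
  1010001111111
+ 0001101110101
= 1011111110100
Result 1011111110100: MSB = 1 → 6132 − 8192 = -2060.
Addends have opposite signs, so signed overflow cannot occur.

-2060; no overflow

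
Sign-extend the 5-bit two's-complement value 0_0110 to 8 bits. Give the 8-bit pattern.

00000110

MSB of 00110 is 0; replicate it into the new high bits.
000|00110 → 00000110 (still 6).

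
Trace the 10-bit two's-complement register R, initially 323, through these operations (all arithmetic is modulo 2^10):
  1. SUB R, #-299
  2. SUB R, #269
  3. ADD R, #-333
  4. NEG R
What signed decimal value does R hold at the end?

Start: R = 323 = 0101000011.
R = 323 − (-299) = 622; wraps to -402 = 1001101110
R = -402 − 269 = -671; wraps to 353 = 0101100001
R = 353 + (-333) = 20 = 0000010100
R = −(20) = -20 = 1111101100

-20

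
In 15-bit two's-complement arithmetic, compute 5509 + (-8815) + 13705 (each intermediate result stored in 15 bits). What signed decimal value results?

5509 + (-8815) = -3306 (111001100010110)
-3306 + 13705 = 10399 (010100010011111)

10399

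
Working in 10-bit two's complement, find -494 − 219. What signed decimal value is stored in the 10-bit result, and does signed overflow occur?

311; overflow

-494 → 1000010010
219 → 0011011011
Subtract via negate-and-add: invert 0011011011 + 1 = 1100100101 (i.e. -219).
  1000010010
+ 1100100101
= 0100110111  (discard carry-out 1)
Result 0100110111: MSB = 0 → value 311.
Both addends (after negating the subtrahend) are negative but the stored result is non-negative: signed overflow. The true value -494 − 219 = -713 lies outside [-512, 511].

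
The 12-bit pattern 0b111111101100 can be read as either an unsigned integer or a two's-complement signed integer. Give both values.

unsigned = 4076, signed = -20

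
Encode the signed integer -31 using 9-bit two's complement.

111100001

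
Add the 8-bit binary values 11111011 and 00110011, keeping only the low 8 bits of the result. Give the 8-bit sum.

00101110

  11111011
+ 00110011
= 00101110  (discard carry-out 1)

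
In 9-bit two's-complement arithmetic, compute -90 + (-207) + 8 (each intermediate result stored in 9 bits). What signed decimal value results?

-90 + (-207) = -297 → wraps to 215 (011010111)
215 + 8 = 223 (011011111)

223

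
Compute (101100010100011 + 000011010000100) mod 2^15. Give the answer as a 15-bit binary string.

  101100010100011
+ 000011010000100
= 101111100100111

101111100100111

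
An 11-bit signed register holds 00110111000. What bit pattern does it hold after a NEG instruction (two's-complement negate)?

11001001000

Invert: 11001000111. Add 1: 11001001000.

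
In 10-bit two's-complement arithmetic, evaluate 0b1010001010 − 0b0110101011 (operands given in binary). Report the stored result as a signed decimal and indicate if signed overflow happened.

223; overflow

0b1010001010 → 1010001010 = -374 (signed)
0b0110101011 → 0110101011 = 427 (signed)
Subtract via negate-and-add: invert 0110101011 + 1 = 1001010101 (i.e. -427).
  1010001010
+ 1001010101
= 0011011111  (discard carry-out 1)
Result 0011011111: MSB = 0 → value 223.
Both addends (after negating the subtrahend) are negative but the stored result is non-negative: signed overflow. The true value -374 − 427 = -801 lies outside [-512, 511].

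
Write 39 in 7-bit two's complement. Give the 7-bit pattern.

0100111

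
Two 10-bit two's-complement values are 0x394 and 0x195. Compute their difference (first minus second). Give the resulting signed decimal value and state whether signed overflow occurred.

0x394 = 1110010100 = -108 (signed)
0x195 = 0110010101 = 405 (signed)
Subtract via negate-and-add: invert 0110010101 + 1 = 1001101011 (i.e. -405).
  1110010100
+ 1001101011
= 0111111111  (discard carry-out 1)
Result 0111111111: MSB = 0 → value 511.
Both addends (after negating the subtrahend) are negative but the stored result is non-negative: signed overflow. The true value -108 − 405 = -513 lies outside [-512, 511].

511; overflow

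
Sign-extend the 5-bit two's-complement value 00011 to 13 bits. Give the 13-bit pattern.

0000000000011

MSB of 00011 is 0; replicate it into the new high bits.
00000000|00011 → 0000000000011 (still 3).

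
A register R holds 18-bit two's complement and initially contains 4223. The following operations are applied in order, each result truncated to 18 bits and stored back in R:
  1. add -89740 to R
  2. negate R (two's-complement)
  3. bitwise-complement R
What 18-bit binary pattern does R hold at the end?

101011000111110010

Start: R = 4223 = 000001000001111111.
R = 4223 + (-89740) = -85517 = 101011000111110011
R = −(-85517) = 85517 = 010100111000001101
R = NOT 010100111000001101 = 101011000111110010 = -85518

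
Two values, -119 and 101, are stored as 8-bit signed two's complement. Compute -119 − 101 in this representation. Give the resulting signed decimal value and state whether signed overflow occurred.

-119 → 10001001
101 → 01100101
Subtract via negate-and-add: invert 01100101 + 1 = 10011011 (i.e. -101).
  10001001
+ 10011011
= 00100100  (discard carry-out 1)
Result 00100100: MSB = 0 → value 36.
Both addends (after negating the subtrahend) are negative but the stored result is non-negative: signed overflow. The true value -119 − 101 = -220 lies outside [-128, 127].

36; overflow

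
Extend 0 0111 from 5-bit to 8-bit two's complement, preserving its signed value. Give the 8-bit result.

MSB of 00111 is 0; replicate it into the new high bits.
000|00111 → 00000111 (still 7).

00000111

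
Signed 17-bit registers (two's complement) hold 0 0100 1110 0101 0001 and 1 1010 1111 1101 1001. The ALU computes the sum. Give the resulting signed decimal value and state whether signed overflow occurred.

-470; no overflow

0 0100 1110 0101 0001 → 00100111001010001 = 20049 (signed)
1 1010 1111 1101 1001 → 11010111111011001 = -20519 (signed)
  00100111001010001
+ 11010111111011001
= 11111111000101010
Result 11111111000101010: MSB = 1 → 130602 − 131072 = -470.
Addends have opposite signs, so signed overflow cannot occur.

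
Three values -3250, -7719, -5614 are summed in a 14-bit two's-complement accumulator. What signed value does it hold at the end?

-3250 + (-7719) = -10969 → wraps to 5415 (01010100100111)
5415 + (-5614) = -199 (11111100111001)

-199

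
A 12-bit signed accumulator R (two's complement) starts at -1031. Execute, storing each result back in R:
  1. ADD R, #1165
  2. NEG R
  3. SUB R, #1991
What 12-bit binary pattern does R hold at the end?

011110110011

Start: R = -1031 = 101111111001.
R = -1031 + 1165 = 134 = 000010000110
R = −(134) = -134 = 111101111010
R = -134 − 1991 = -2125; wraps to 1971 = 011110110011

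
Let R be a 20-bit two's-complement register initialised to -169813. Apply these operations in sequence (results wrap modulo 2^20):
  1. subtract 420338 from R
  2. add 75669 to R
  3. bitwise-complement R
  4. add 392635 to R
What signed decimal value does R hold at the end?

-141460

Start: R = -169813 = 11010110100010101011.
R = -169813 − 420338 = -590151; wraps to 458425 = 01101111111010111001
R = 458425 + 75669 = 534094; wraps to -514482 = 10000010011001001110
R = NOT 10000010011001001110 = 01111101100110110001 = 514481
R = 514481 + 392635 = 907116; wraps to -141460 = 11011101011101101100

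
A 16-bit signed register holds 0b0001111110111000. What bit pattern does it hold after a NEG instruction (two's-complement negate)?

1110000001001000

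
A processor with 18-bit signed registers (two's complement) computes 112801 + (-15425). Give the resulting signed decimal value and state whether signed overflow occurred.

97376; no overflow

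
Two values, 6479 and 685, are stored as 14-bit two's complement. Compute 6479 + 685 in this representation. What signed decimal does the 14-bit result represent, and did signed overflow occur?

7164; no overflow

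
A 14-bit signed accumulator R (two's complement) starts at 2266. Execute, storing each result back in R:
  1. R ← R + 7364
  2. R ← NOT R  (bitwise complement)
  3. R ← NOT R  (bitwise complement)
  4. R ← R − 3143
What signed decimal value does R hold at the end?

6487

Start: R = 2266 = 00100011011010.
R = 2266 + 7364 = 9630; wraps to -6754 = 10010110011110
R = NOT 10010110011110 = 01101001100001 = 6753
R = NOT 01101001100001 = 10010110011110 = -6754
R = -6754 − 3143 = -9897; wraps to 6487 = 01100101010111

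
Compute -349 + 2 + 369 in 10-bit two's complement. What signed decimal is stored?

22

-349 + 2 = -347 (1010100101)
-347 + 369 = 22 (0000010110)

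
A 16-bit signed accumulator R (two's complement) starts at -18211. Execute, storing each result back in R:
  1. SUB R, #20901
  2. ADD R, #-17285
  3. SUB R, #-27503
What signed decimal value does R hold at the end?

Start: R = -18211 = 1011100011011101.
R = -18211 − 20901 = -39112; wraps to 26424 = 0110011100111000
R = 26424 + (-17285) = 9139 = 0010001110110011
R = 9139 − (-27503) = 36642; wraps to -28894 = 1000111100100010

-28894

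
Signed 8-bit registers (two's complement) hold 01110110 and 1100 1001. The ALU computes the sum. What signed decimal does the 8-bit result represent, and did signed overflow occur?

63; no overflow

01110110 = 118 (signed)
1100 1001 → 11001001 = -55 (signed)
  01110110
+ 11001001
= 00111111  (discard carry-out 1)
Result 00111111: MSB = 0 → value 63.
Addends have opposite signs, so signed overflow cannot occur.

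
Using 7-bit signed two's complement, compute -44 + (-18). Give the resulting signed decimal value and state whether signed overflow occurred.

-44 → 1010100
-18 → 1101110
  1010100
+ 1101110
= 1000010  (discard carry-out 1)
Result 1000010: MSB = 1 → 66 − 128 = -62.
Both addends are negative and so is the stored result: no signed overflow.

-62; no overflow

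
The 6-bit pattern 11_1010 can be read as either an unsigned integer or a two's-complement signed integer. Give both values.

unsigned = 58, signed = -6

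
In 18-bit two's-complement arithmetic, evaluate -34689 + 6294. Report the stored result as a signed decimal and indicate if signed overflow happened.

-28395; no overflow

-34689 → 110111100001111111
6294 → 000001100010010110
  110111100001111111
+ 000001100010010110
= 111001000100010101
Result 111001000100010101: MSB = 1 → 233749 − 262144 = -28395.
Addends have opposite signs, so signed overflow cannot occur.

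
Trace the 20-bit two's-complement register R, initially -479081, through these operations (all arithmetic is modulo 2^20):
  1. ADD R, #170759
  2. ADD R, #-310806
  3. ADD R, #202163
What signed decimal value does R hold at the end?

-416965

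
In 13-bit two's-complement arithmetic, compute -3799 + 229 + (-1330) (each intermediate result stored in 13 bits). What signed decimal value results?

3292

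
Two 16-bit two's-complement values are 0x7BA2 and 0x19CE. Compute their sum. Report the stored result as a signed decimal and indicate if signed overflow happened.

-27280; overflow

0x7BA2 = 0111101110100010 = 31650 (signed)
0x19CE = 0001100111001110 = 6606 (signed)
  0111101110100010
+ 0001100111001110
= 1001010101110000
Result 1001010101110000: MSB = 1 → 38256 − 65536 = -27280.
Both addends are non-negative but the stored result is negative: signed overflow. The true value 31650 + 6606 = 38256 lies outside [-32768, 32767].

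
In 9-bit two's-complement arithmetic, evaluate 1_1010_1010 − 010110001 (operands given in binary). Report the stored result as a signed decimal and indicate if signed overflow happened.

249; overflow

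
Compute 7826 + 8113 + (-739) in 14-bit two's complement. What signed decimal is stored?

7826 + 8113 = 15939 → wraps to -445 (11111001000011)
-445 + (-739) = -1184 (11101101100000)

-1184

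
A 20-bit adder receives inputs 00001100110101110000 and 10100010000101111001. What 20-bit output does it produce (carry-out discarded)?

  00001100110101110000
+ 10100010000101111001
= 10101110111011101001

10101110111011101001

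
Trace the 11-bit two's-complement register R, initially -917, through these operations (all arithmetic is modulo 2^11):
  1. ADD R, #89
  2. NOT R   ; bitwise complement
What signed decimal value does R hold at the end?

827

Start: R = -917 = 10001101011.
R = -917 + 89 = -828 = 10011000100
R = NOT 10011000100 = 01100111011 = 827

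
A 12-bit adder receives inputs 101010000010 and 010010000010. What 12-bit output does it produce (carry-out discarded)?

111100000100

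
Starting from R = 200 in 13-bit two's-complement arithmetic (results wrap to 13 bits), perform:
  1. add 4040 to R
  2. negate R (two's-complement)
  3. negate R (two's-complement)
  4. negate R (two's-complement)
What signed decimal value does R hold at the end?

Start: R = 200 = 0000011001000.
R = 200 + 4040 = 4240; wraps to -3952 = 1000010010000
R = −(-3952) = 3952 = 0111101110000
R = −(3952) = -3952 = 1000010010000
R = −(-3952) = 3952 = 0111101110000

3952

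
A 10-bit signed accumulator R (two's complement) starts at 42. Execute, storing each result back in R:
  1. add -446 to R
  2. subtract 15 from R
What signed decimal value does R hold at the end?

-419

Start: R = 42 = 0000101010.
R = 42 + (-446) = -404 = 1001101100
R = -404 − 15 = -419 = 1001011101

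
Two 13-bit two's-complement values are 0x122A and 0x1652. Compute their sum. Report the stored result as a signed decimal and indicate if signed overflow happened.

2172; overflow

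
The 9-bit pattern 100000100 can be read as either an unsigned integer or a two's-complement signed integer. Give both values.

Unsigned: 100000100 = 260.
Signed: MSB=1 → 260 − 512 = -252.

unsigned = 260, signed = -252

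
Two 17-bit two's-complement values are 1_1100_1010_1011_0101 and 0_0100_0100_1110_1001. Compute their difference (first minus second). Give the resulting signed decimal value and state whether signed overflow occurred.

1_1100_1010_1011_0101 → 11100101010110101 = -13643 (signed)
0_0100_0100_1110_1001 → 00100010011101001 = 17641 (signed)
Subtract via negate-and-add: invert 00100010011101001 + 1 = 11011101100010111 (i.e. -17641).
  11100101010110101
+ 11011101100010111
= 11000010111001100  (discard carry-out 1)
Result 11000010111001100: MSB = 1 → 99788 − 131072 = -31284.
Both addends (after negating the subtrahend) are negative and so is the stored result: no signed overflow.

-31284; no overflow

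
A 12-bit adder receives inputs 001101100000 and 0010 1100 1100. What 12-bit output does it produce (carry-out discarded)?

  001101100000
+ 001011001100
= 011000101100

011000101100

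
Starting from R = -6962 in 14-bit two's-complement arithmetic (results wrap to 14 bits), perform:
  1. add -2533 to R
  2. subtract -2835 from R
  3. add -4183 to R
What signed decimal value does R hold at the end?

5541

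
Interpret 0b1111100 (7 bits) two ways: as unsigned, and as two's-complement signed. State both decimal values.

Unsigned: 1111100 = 124.
Signed: MSB=1 → 124 − 128 = -4.

unsigned = 124, signed = -4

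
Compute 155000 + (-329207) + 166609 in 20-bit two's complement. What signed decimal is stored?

155000 + (-329207) = -174207 (11010101011110000001)
-174207 + 166609 = -7598 (11111110001001010010)

-7598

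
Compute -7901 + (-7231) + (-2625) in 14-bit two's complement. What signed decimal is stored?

-1373

-7901 + (-7231) = -15132 → wraps to 1252 (00010011100100)
1252 + (-2625) = -1373 (11101010100011)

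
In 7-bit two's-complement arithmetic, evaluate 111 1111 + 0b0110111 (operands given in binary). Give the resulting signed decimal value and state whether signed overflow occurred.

54; no overflow

111 1111 → 1111111 = -1 (signed)
0b0110111 → 0110111 = 55 (signed)
  1111111
+ 0110111
= 0110110  (discard carry-out 1)
Result 0110110: MSB = 0 → value 54.
Addends have opposite signs, so signed overflow cannot occur.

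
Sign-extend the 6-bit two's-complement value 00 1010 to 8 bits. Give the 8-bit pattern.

MSB of 001010 is 0; replicate it into the new high bits.
00|001010 → 00001010 (still 10).

00001010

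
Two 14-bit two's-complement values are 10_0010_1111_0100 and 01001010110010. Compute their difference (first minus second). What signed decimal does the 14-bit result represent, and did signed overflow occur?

4162; overflow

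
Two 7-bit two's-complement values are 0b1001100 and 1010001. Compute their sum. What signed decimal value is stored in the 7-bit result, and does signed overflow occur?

0b1001100 → 1001100 = -52 (signed)
1010001 = -47 (signed)
  1001100
+ 1010001
= 0011101  (discard carry-out 1)
Result 0011101: MSB = 0 → value 29.
Both addends are negative but the stored result is non-negative: signed overflow. The true value -52 + (-47) = -99 lies outside [-64, 63].

29; overflow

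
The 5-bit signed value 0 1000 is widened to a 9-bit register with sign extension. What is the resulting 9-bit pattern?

MSB of 01000 is 0; replicate it into the new high bits.
0000|01000 → 000001000 (still 8).

000001000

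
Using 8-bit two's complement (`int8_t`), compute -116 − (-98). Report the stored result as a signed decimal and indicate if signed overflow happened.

-18; no overflow

-116 → 10001100
-98 → 10011110
Subtract via negate-and-add: invert 10011110 + 1 = 01100010 (i.e. 98).
  10001100
+ 01100010
= 11101110
Result 11101110: MSB = 1 → 238 − 256 = -18.
Addends (after negating the subtrahend) have opposite signs, so signed overflow cannot occur.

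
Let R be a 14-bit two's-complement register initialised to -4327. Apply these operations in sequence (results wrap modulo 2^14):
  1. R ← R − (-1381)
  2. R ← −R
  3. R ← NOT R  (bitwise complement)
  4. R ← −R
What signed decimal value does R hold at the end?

Start: R = -4327 = 10111100011001.
R = -4327 − (-1381) = -2946 = 11010001111110
R = −(-2946) = 2946 = 00101110000010
R = NOT 00101110000010 = 11010001111101 = -2947
R = −(-2947) = 2947 = 00101110000011

2947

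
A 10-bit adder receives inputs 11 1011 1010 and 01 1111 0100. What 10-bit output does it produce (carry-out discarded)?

0110101110

  1110111010
+ 0111110100
= 0110101110  (discard carry-out 1)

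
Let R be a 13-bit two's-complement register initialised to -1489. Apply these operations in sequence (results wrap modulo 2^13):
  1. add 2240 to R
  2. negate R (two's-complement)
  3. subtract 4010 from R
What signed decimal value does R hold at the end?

3431

Start: R = -1489 = 1101000101111.
R = -1489 + 2240 = 751 = 0001011101111
R = −(751) = -751 = 1110100010001
R = -751 − 4010 = -4761; wraps to 3431 = 0110101100111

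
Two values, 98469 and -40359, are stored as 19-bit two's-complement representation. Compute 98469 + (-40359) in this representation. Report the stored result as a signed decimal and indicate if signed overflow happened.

58110; no overflow

98469 → 0011000000010100101
-40359 → 1110110001001011001
  0011000000010100101
+ 1110110001001011001
= 0001110001011111110  (discard carry-out 1)
Result 0001110001011111110: MSB = 0 → value 58110.
Addends have opposite signs, so signed overflow cannot occur.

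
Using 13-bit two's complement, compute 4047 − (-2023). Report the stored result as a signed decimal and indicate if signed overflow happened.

4047 → 0111111001111
-2023 → 1100000011001
Subtract via negate-and-add: invert 1100000011001 + 1 = 0011111100111 (i.e. 2023).
  0111111001111
+ 0011111100111
= 1011110110110
Result 1011110110110: MSB = 1 → 6070 − 8192 = -2122.
Both addends (after negating the subtrahend) are non-negative but the stored result is negative: signed overflow. The true value 4047 − (-2023) = 6070 lies outside [-4096, 4095].

-2122; overflow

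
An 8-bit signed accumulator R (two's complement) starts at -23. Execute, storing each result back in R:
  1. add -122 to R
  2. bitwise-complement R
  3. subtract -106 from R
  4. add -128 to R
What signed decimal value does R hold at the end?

Start: R = -23 = 11101001.
R = -23 + (-122) = -145; wraps to 111 = 01101111
R = NOT 01101111 = 10010000 = -112
R = -112 − (-106) = -6 = 11111010
R = -6 + (-128) = -134; wraps to 122 = 01111010

122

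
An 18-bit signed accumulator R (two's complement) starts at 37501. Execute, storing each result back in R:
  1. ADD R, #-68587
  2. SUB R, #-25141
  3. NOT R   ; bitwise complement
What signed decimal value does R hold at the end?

5944

Start: R = 37501 = 001001001001111101.
R = 37501 + (-68587) = -31086 = 111000011010010010
R = -31086 − (-25141) = -5945 = 111110100011000111
R = NOT 111110100011000111 = 000001011100111000 = 5944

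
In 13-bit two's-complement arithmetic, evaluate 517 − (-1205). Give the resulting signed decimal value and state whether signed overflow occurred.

1722; no overflow

517 → 0001000000101
-1205 → 1101101001011
Subtract via negate-and-add: invert 1101101001011 + 1 = 0010010110101 (i.e. 1205).
  0001000000101
+ 0010010110101
= 0011010111010
Result 0011010111010: MSB = 0 → value 1722.
Both addends (after negating the subtrahend) are non-negative and so is the stored result: no signed overflow.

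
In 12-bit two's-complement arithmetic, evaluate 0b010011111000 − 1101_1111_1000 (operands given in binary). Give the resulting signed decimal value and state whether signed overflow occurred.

1792; no overflow

0b010011111000 → 010011111000 = 1272 (signed)
1101_1111_1000 → 110111111000 = -520 (signed)
Subtract via negate-and-add: invert 110111111000 + 1 = 001000001000 (i.e. 520).
  010011111000
+ 001000001000
= 011100000000
Result 011100000000: MSB = 0 → value 1792.
Both addends (after negating the subtrahend) are non-negative and so is the stored result: no signed overflow.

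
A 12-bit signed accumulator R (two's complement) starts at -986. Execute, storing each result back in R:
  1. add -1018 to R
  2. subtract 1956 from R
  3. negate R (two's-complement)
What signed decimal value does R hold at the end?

Start: R = -986 = 110000100110.
R = -986 + (-1018) = -2004 = 100000101100
R = -2004 − 1956 = -3960; wraps to 136 = 000010001000
R = −(136) = -136 = 111101111000

-136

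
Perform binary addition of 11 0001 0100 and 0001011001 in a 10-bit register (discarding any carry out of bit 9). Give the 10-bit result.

1101101101

  1100010100
+ 0001011001
= 1101101101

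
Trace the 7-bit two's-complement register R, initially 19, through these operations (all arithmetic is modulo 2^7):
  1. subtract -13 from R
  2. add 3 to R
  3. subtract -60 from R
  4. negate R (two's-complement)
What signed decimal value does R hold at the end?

33

Start: R = 19 = 0010011.
R = 19 − (-13) = 32 = 0100000
R = 32 + 3 = 35 = 0100011
R = 35 − (-60) = 95; wraps to -33 = 1011111
R = −(-33) = 33 = 0100001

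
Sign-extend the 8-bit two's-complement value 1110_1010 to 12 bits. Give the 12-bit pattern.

MSB of 11101010 is 1; replicate it into the new high bits.
1111|11101010 → 111111101010 (still -22).

111111101010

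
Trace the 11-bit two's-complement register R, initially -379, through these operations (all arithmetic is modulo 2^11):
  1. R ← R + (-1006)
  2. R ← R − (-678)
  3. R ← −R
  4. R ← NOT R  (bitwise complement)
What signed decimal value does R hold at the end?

-708

Start: R = -379 = 11010000101.
R = -379 + (-1006) = -1385; wraps to 663 = 01010010111
R = 663 − (-678) = 1341; wraps to -707 = 10100111101
R = −(-707) = 707 = 01011000011
R = NOT 01011000011 = 10100111100 = -708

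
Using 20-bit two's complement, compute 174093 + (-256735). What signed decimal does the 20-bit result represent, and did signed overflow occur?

-82642; no overflow

174093 → 00101010100000001101
-256735 → 11000001010100100001
  00101010100000001101
+ 11000001010100100001
= 11101011110100101110
Result 11101011110100101110: MSB = 1 → 965934 − 1048576 = -82642.
Addends have opposite signs, so signed overflow cannot occur.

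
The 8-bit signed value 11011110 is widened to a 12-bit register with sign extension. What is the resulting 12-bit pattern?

111111011110

MSB of 11011110 is 1; replicate it into the new high bits.
1111|11011110 → 111111011110 (still -34).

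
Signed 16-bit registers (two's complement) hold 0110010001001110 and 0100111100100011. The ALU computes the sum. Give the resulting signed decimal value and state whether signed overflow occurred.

-19599; overflow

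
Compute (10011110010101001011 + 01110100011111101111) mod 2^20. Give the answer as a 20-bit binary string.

00010010110100111010

  10011110010101001011
+ 01110100011111101111
= 00010010110100111010  (discard carry-out 1)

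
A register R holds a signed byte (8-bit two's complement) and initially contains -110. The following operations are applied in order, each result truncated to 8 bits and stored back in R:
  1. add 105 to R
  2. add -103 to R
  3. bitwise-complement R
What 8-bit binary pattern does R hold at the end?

Start: R = -110 = 10010010.
R = -110 + 105 = -5 = 11111011
R = -5 + (-103) = -108 = 10010100
R = NOT 10010100 = 01101011 = 107

01101011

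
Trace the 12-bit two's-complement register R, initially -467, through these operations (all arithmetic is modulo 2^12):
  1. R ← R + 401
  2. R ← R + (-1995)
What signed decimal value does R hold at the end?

2035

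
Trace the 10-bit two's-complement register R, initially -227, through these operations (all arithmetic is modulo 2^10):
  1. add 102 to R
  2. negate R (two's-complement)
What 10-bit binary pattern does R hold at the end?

0001111101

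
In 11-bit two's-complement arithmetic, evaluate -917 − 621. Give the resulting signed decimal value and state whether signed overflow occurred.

-917 → 10001101011
621 → 01001101101
Subtract via negate-and-add: invert 01001101101 + 1 = 10110010011 (i.e. -621).
  10001101011
+ 10110010011
= 00111111110  (discard carry-out 1)
Result 00111111110: MSB = 0 → value 510.
Both addends (after negating the subtrahend) are negative but the stored result is non-negative: signed overflow. The true value -917 − 621 = -1538 lies outside [-1024, 1023].

510; overflow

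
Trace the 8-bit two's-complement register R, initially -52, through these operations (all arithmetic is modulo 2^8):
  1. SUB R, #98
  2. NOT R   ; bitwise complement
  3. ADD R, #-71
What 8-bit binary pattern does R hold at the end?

Start: R = -52 = 11001100.
R = -52 − 98 = -150; wraps to 106 = 01101010
R = NOT 01101010 = 10010101 = -107
R = -107 + (-71) = -178; wraps to 78 = 01001110

01001110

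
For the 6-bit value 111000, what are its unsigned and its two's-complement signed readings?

Unsigned: 111000 = 56.
Signed: MSB=1 → 56 − 64 = -8.

unsigned = 56, signed = -8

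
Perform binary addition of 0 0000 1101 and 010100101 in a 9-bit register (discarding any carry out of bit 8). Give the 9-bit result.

010110010

  000001101
+ 010100101
= 010110010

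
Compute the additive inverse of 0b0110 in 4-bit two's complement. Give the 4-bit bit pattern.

1010

Invert: 1001. Add 1: 1010.
Check: 0110 = 6, 1010 = -6.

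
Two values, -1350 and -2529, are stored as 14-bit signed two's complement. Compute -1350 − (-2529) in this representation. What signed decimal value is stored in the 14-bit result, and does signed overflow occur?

-1350 → 11101010111010
-2529 → 11011000011111
Subtract via negate-and-add: invert 11011000011111 + 1 = 00100111100001 (i.e. 2529).
  11101010111010
+ 00100111100001
= 00010010011011  (discard carry-out 1)
Result 00010010011011: MSB = 0 → value 1179.
Addends (after negating the subtrahend) have opposite signs, so signed overflow cannot occur.

1179; no overflow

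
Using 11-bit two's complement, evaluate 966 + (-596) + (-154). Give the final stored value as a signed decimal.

966 + (-596) = 370 (00101110010)
370 + (-154) = 216 (00011011000)

216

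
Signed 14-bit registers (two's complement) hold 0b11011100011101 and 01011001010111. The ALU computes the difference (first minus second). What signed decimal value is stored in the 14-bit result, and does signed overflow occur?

0b11011100011101 → 11011100011101 = -2275 (signed)
01011001010111 = 5719 (signed)
Subtract via negate-and-add: invert 01011001010111 + 1 = 10100110101001 (i.e. -5719).
  11011100011101
+ 10100110101001
= 10000011000110  (discard carry-out 1)
Result 10000011000110: MSB = 1 → 8390 − 16384 = -7994.
Both addends (after negating the subtrahend) are negative and so is the stored result: no signed overflow.

-7994; no overflow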